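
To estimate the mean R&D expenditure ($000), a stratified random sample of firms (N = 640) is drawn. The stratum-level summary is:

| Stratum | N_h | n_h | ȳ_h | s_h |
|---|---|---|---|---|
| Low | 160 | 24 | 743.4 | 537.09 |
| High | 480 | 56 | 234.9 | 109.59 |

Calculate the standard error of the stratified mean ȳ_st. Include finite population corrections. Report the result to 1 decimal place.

SE(ȳ_st) ≈ 27.3

V̂(ȳ_st) = Σ W_h² (1 − n_h/N_h) s_h²/n_h, with W_h = N_h/N and N = 640:
  stratum Low: (160/640)²·(1 − 24/160)·537.09²/24 = 638.531
  stratum High: (480/640)²·(1 − 56/480)·109.59²/56 = 106.562
V̂(ȳ_st) = 745.092
SE(ȳ_st) = √745.092 = 27.2964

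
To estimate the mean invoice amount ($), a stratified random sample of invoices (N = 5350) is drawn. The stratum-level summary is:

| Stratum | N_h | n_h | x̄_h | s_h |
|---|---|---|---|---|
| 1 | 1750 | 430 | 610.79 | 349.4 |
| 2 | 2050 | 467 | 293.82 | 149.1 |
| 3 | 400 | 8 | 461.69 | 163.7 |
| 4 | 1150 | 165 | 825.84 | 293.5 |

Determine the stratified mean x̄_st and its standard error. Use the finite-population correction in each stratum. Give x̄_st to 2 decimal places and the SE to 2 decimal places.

x̄_st = Σ W_h x̄_h = (1750·610.79 + 2050·293.82 + 400·461.69 + 1150·825.84)/5350 = 524.41224
V̂(x̄_st) = Σ W_h² (1 − n_h/N_h) s_h²/n_h, with W_h = N_h/N and N = 5350:
  stratum 1: (1750/5350)²·(1 − 430/1750)·349.4²/430 = 22.913
  stratum 2: (2050/5350)²·(1 − 467/2050)·149.1²/467 = 5.39716
  stratum 3: (400/5350)²·(1 − 8/400)·163.7²/8 = 18.3504
  stratum 4: (1150/5350)²·(1 − 165/1150)·293.5²/165 = 20.6614
V̂(x̄_st) = 67.3219
SE(x̄_st) = √67.3219 = 8.20499

x̄_st ≈ 524.41, SE ≈ 8.20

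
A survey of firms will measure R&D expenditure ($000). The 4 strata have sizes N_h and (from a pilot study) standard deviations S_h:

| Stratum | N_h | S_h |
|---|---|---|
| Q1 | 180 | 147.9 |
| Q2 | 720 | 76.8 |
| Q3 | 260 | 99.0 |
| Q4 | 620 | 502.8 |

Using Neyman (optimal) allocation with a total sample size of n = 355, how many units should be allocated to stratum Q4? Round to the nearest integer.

Neyman allocation: n_h = n · N_h S_h / Σ N_i S_i, with n = 355.
  stratum Q1: N_h·S_h = 180·147.9 = 26622.00
  stratum Q2: N_h·S_h = 720·76.8 = 55296.00
  stratum Q3: N_h·S_h = 260·99.0 = 25740.00
  stratum Q4: N_h·S_h = 620·502.8 = 311736.00
Σ N_h S_h = 419394.00
n for stratum Q4 = 355·311736.00/419394.00 = 263.872 → 264

264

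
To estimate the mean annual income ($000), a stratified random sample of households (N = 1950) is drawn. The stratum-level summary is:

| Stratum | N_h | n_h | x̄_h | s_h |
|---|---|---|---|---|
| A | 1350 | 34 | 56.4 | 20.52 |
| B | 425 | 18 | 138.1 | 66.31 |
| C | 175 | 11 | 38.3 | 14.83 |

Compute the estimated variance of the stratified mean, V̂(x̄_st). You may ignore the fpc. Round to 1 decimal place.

V̂(x̄_st) = Σ W_h² s_h²/n_h, with W_h = N_h/N and N = 1950:
  stratum A: (1350/1950)²·20.52²/34 = 5.93573
  stratum B: (425/1950)²·66.31²/18 = 11.6036
  stratum C: (175/1950)²·14.83²/11 = 0.161026
V̂(x̄_st) = 17.7004

V̂(x̄_st) ≈ 17.7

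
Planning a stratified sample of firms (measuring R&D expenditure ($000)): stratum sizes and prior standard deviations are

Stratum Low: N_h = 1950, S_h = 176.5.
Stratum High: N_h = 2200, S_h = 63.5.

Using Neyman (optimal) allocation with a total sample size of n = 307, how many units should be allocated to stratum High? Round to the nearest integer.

Neyman allocation: n_h = n · N_h S_h / Σ N_i S_i, with n = 307.
  stratum Low: N_h·S_h = 1950·176.5 = 344175.00
  stratum High: N_h·S_h = 2200·63.5 = 139700.00
Σ N_h S_h = 483875.00
n for stratum High = 307·139700.00/483875.00 = 88.634 → 89

89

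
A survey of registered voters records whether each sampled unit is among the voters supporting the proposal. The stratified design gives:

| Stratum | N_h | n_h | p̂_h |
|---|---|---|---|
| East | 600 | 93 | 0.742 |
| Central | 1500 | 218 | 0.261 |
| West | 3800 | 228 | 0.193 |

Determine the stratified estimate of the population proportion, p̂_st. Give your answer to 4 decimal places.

p̂_st ≈ 0.2661

N = 5900; stratum weights W_h = N_h/N.
p̂_st = Σ W_h p̂_h = (600·0.742 + 1500·0.261 + 3800·0.193)/5900 = 0.26612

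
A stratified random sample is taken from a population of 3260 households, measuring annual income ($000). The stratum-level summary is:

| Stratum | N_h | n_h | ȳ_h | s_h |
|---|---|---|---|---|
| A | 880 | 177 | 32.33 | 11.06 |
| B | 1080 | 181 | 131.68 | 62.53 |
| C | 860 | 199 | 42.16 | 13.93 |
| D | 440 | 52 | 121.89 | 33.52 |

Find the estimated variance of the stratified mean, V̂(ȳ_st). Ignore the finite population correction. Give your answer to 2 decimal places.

V̂(ȳ_st) ≈ 2.88

V̂(ȳ_st) = Σ W_h² s_h²/n_h, with W_h = N_h/N and N = 3260:
  stratum A: (880/3260)²·11.06²/177 = 0.0503578
  stratum B: (1080/3260)²·62.53²/181 = 2.37089
  stratum C: (860/3260)²·13.93²/199 = 0.0678595
  stratum D: (440/3260)²·33.52²/52 = 0.393618
V̂(ȳ_st) = 2.88272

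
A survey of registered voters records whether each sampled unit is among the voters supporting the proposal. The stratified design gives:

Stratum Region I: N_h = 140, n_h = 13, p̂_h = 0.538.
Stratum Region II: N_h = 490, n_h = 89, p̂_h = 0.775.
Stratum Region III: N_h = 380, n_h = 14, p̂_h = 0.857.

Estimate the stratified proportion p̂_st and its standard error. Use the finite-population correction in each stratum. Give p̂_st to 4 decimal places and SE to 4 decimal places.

p̂_st ≈ 0.7730, SE ≈ 0.0450

N = 1010; stratum weights W_h = N_h/N.
p̂_st = Σ W_h p̂_h = (140·0.538 + 490·0.775 + 380·0.857)/1010 = 0.77300
V̂(p̂_st) = Σ W_h² (1 − n_h/N_h) p̂_h(1−p̂_h)/(n_h−1):
  stratum Region I: (140/1010)²·(1 − 13/140)·0.538·0.462/12 = 0.000361021
  stratum Region II: (490/1010)²·(1 − 89/490)·0.775·0.225/88 = 0.00038168
  stratum Region III: (380/1010)²·(1 − 14/380)·0.857·0.143/13 = 0.00128527
V̂(p̂_st) = 0.00202797; SE = √V̂ = 0.045033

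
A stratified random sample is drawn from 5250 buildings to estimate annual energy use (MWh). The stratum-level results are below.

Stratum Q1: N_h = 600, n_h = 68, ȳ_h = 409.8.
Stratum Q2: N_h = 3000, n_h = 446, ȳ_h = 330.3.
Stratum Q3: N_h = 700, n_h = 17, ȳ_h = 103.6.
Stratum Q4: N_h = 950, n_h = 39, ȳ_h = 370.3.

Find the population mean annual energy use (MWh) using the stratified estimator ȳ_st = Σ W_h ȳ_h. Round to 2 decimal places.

N = Σ N_h = 5250. Stratum weights W_h = N_h/N.
ȳ_st = (600·409.8 + 3000·330.3 + 700·103.6 + 950·370.3) / 5250 = 316.3971

ȳ_st ≈ 316.40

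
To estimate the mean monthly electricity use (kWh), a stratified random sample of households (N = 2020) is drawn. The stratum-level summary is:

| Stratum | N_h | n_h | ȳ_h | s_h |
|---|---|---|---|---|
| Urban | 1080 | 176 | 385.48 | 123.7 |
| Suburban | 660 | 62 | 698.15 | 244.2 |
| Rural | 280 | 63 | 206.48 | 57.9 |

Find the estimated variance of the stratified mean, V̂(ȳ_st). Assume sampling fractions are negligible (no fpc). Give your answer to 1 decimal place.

V̂(ȳ_st) = Σ W_h² s_h²/n_h, with W_h = N_h/N and N = 2020:
  stratum Urban: (1080/2020)²·123.7²/176 = 24.8526
  stratum Suburban: (660/2020)²·244.2²/62 = 102.68
  stratum Rural: (280/2020)²·57.9²/63 = 1.02242
V̂(ȳ_st) = 128.555

V̂(ȳ_st) ≈ 128.6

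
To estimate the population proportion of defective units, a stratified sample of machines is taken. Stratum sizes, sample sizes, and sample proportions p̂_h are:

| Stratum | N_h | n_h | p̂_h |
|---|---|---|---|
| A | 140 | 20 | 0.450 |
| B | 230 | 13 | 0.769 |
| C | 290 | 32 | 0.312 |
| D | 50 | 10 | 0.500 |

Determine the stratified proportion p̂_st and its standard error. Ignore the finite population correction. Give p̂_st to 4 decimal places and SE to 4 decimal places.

p̂_st ≈ 0.5005, SE ≈ 0.0579

N = 710; stratum weights W_h = N_h/N.
p̂_st = Σ W_h p̂_h = (140·0.450 + 230·0.769 + 290·0.312 + 50·0.500)/710 = 0.50049
V̂(p̂_st) = Σ W_h² p̂_h(1−p̂_h)/(n_h−1):
  stratum A: (140/710)²·0.450·0.550/19 = 0.000506478
  stratum B: (230/710)²·0.769·0.231/12 = 0.00155345
  stratum C: (290/710)²·0.312·0.688/31 = 0.00115521
  stratum D: (50/710)²·0.500·0.500/9 = 0.000137759
V̂(p̂_st) = 0.00335289; SE = √V̂ = 0.0579042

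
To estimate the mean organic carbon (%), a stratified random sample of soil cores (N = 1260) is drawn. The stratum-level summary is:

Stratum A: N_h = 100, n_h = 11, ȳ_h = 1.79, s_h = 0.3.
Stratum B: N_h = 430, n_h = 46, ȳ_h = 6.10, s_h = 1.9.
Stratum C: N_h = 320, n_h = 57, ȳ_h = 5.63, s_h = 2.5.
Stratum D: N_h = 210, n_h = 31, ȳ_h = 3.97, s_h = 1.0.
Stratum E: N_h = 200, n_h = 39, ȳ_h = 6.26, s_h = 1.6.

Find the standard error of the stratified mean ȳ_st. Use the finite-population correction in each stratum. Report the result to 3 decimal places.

V̂(ȳ_st) = Σ W_h² (1 − n_h/N_h) s_h²/n_h, with W_h = N_h/N and N = 1260:
  stratum A: (100/1260)²·(1 − 11/100)·0.3²/11 = 4.58668e-05
  stratum B: (430/1260)²·(1 − 46/430)·1.9²/46 = 0.00816221
  stratum C: (320/1260)²·(1 − 57/320)·2.5²/57 = 0.00581259
  stratum D: (210/1260)²·(1 − 31/210)·1.0²/31 = 0.000763782
  stratum E: (200/1260)²·(1 − 39/200)·1.6²/39 = 0.00133134
V̂(ȳ_st) = 0.0161158
SE(ȳ_st) = √0.0161158 = 0.126948

SE(ȳ_st) ≈ 0.127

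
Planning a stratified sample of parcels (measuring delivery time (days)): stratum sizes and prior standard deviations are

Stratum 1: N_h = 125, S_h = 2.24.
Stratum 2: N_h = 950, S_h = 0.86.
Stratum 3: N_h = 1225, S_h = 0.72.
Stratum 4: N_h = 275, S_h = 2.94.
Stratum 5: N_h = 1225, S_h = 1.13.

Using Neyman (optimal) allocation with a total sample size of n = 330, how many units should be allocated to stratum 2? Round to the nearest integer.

65

Neyman allocation: n_h = n · N_h S_h / Σ N_i S_i, with n = 330.
  stratum 1: N_h·S_h = 125·2.24 = 280.00
  stratum 2: N_h·S_h = 950·0.86 = 817.00
  stratum 3: N_h·S_h = 1225·0.72 = 882.00
  stratum 4: N_h·S_h = 275·2.94 = 808.50
  stratum 5: N_h·S_h = 1225·1.13 = 1384.25
Σ N_h S_h = 4171.75
n for stratum 2 = 330·817.00/4171.75 = 64.628 → 65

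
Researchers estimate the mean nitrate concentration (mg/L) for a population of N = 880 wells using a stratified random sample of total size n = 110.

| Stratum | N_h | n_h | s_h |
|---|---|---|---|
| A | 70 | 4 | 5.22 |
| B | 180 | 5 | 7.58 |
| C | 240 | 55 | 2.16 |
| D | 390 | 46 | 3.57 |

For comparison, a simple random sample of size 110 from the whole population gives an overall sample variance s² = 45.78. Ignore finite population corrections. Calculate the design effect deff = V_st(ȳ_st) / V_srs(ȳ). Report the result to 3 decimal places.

V̂(ȳ_st) = Σ W_h² s_h²/n_h, with W_h = N_h/N and N = 880:
  stratum A: (70/880)²·5.22²/4 = 0.0431034
  stratum B: (180/880)²·7.58²/5 = 0.480782
  stratum C: (240/880)²·2.16²/55 = 0.0063096
  stratum D: (390/880)²·3.57²/46 = 0.054418
V_st = 0.584613
V_srs = s²/n = 45.78/110 = 0.416182
deff = V_st / V_srs = 0.584613/0.416182 = 1.4047

deff ≈ 1.405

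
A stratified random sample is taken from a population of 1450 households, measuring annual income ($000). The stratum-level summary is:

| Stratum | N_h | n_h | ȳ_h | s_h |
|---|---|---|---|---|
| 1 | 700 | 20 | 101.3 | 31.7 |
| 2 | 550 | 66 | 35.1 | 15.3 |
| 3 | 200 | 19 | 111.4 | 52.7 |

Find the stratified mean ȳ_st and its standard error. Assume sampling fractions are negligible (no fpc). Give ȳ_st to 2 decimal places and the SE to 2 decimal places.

ȳ_st = Σ W_h ȳ_h = (700·101.3 + 550·35.1 + 200·111.4)/1450 = 77.58276
V̂(ȳ_st) = Σ W_h² s_h²/n_h, with W_h = N_h/N and N = 1450:
  stratum 1: (700/1450)²·31.7²/20 = 11.7098
  stratum 2: (550/1450)²·15.3²/66 = 0.510303
  stratum 3: (200/1450)²·52.7²/19 = 2.78094
V̂(ȳ_st) = 15.001
SE(ȳ_st) = √15.001 = 3.87311

ȳ_st ≈ 77.58, SE ≈ 3.87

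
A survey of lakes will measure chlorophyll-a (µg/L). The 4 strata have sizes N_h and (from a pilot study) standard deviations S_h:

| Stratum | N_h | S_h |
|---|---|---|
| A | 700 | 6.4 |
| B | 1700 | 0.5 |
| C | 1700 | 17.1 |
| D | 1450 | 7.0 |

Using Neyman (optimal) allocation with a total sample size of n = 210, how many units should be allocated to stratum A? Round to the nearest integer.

Neyman allocation: n_h = n · N_h S_h / Σ N_i S_i, with n = 210.
  stratum A: N_h·S_h = 700·6.4 = 4480.00
  stratum B: N_h·S_h = 1700·0.5 = 850.00
  stratum C: N_h·S_h = 1700·17.1 = 29070.00
  stratum D: N_h·S_h = 1450·7.0 = 10150.00
Σ N_h S_h = 44550.00
n for stratum A = 210·4480.00/44550.00 = 21.118 → 21

21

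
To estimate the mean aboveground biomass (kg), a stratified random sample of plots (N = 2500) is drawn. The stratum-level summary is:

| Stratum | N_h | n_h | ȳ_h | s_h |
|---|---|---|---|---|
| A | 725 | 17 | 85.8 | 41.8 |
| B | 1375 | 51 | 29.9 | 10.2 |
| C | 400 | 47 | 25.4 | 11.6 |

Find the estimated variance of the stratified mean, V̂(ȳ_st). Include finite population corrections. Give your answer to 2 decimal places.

V̂(ȳ_st) = Σ W_h² (1 − n_h/N_h) s_h²/n_h, with W_h = N_h/N and N = 2500:
  stratum A: (725/2500)²·(1 − 17/725)·41.8²/17 = 8.44102
  stratum B: (1375/2500)²·(1 − 51/1375)·10.2²/51 = 0.594211
  stratum C: (400/2500)²·(1 − 47/400)·11.6²/47 = 0.0646804
V̂(ȳ_st) = 9.09991

V̂(ȳ_st) ≈ 9.10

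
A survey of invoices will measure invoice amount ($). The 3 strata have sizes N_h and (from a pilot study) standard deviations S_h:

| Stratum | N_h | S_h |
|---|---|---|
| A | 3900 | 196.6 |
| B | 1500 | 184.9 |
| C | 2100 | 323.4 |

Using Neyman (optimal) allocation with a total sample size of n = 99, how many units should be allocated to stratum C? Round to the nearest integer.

Neyman allocation: n_h = n · N_h S_h / Σ N_i S_i, with n = 99.
  stratum A: N_h·S_h = 3900·196.6 = 766740.00
  stratum B: N_h·S_h = 1500·184.9 = 277350.00
  stratum C: N_h·S_h = 2100·323.4 = 679140.00
Σ N_h S_h = 1723230.00
n for stratum C = 99·679140.00/1723230.00 = 39.017 → 39

39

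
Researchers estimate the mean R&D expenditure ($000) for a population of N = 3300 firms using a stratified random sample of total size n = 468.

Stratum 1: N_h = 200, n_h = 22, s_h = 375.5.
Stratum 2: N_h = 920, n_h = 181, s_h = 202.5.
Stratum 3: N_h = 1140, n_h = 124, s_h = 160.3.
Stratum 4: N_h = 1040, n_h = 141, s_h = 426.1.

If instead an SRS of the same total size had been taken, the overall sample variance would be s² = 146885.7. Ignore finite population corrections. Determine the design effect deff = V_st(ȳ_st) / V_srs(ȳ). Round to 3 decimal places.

V̂(ȳ_st) = Σ W_h² s_h²/n_h, with W_h = N_h/N and N = 3300:
  stratum 1: (200/3300)²·375.5²/22 = 23.5412
  stratum 2: (920/3300)²·202.5²/181 = 17.6084
  stratum 3: (1140/3300)²·160.3²/124 = 24.7302
  stratum 4: (1040/3300)²·426.1²/141 = 127.892
V_st = 193.772
V_srs = s²/n = 146885.7/468 = 313.858
deff = V_st / V_srs = 193.772/313.858 = 0.6174

deff ≈ 0.617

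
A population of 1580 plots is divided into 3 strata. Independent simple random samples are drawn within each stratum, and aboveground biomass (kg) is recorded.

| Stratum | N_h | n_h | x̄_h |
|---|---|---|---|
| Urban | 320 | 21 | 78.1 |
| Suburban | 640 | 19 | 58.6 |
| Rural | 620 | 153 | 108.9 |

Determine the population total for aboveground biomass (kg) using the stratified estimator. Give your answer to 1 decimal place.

τ̂_st = Σ N_h x̄_h = 320·78.1 + 640·58.6 + 620·108.9 = 130014.0

τ̂_st ≈ 130014.0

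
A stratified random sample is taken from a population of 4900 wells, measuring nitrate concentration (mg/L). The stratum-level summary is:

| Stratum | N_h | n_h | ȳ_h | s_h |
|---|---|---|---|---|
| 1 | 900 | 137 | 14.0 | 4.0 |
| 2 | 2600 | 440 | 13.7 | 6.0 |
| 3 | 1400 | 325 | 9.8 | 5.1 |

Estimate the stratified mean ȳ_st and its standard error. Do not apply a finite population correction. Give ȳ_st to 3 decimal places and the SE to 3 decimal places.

ȳ_st = Σ W_h ȳ_h = (900·14.0 + 2600·13.7 + 1400·9.8)/4900 = 12.64082
V̂(ȳ_st) = Σ W_h² s_h²/n_h, with W_h = N_h/N and N = 4900:
  stratum 1: (900/4900)²·4.0²/137 = 0.00393996
  stratum 2: (2600/4900)²·6.0²/440 = 0.0230359
  stratum 3: (1400/4900)²·5.1²/325 = 0.00653312
V̂(ȳ_st) = 0.0335089
SE(ȳ_st) = √0.0335089 = 0.183054

ȳ_st ≈ 12.641, SE ≈ 0.183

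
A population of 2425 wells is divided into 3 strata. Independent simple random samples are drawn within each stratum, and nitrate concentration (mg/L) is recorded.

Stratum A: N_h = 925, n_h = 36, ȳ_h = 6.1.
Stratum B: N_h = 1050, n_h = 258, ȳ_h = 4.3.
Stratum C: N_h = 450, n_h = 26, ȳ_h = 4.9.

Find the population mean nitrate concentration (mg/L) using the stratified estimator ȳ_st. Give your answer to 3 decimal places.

ȳ_st ≈ 5.098

N = Σ N_h = 2425. Stratum weights W_h = N_h/N.
ȳ_st = (925·6.1 + 1050·4.3 + 450·4.9) / 2425 = 5.09794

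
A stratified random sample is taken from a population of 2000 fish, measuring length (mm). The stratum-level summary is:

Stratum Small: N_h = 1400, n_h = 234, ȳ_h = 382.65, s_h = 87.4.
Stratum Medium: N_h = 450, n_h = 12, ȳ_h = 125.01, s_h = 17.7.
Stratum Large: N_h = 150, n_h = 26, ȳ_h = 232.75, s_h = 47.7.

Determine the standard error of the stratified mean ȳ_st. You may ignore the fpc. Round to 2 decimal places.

V̂(ȳ_st) = Σ W_h² s_h²/n_h, with W_h = N_h/N and N = 2000:
  stratum Small: (1400/2000)²·87.4²/234 = 15.9957
  stratum Medium: (450/2000)²·17.7²/12 = 1.32169
  stratum Large: (150/2000)²·47.7²/26 = 0.49225
V̂(ȳ_st) = 17.8096
SE(ȳ_st) = √17.8096 = 4.22015

SE(ȳ_st) ≈ 4.22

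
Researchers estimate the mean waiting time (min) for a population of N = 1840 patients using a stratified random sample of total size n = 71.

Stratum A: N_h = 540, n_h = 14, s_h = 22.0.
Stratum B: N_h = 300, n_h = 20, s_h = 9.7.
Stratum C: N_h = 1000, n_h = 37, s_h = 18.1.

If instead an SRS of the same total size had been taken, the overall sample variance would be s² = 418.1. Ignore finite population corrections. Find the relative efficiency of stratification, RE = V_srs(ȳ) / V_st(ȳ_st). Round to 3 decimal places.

RE ≈ 1.030

V̂(ȳ_st) = Σ W_h² s_h²/n_h, with W_h = N_h/N and N = 1840:
  stratum A: (540/1840)²·22.0²/14 = 2.97762
  stratum B: (300/1840)²·9.7²/20 = 0.125061
  stratum C: (1000/1840)²·18.1²/37 = 2.61529
V_st = 5.71797
V_srs = s²/n = 418.1/71 = 5.88873
Relative efficiency = V_srs / V_st = 5.88873/5.71797 = 1.0299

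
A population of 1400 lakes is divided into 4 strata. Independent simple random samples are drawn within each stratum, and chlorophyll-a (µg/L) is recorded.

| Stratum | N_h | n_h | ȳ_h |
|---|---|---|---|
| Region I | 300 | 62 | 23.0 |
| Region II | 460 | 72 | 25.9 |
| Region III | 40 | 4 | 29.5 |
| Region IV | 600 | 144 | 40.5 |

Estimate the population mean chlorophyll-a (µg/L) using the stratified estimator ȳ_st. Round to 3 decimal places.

N = Σ N_h = 1400. Stratum weights W_h = N_h/N.
ȳ_st = (300·23.0 + 460·25.9 + 40·29.5 + 600·40.5) / 1400 = 31.63857

ȳ_st ≈ 31.639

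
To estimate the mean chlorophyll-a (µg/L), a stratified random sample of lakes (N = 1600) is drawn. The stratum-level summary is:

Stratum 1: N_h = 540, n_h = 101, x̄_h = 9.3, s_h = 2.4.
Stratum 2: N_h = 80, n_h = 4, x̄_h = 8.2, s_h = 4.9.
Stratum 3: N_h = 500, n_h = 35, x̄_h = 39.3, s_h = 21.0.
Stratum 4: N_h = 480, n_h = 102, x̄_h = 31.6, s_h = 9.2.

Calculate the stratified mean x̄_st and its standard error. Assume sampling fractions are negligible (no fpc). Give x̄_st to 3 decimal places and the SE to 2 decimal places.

x̄_st = Σ W_h x̄_h = (540·9.3 + 80·8.2 + 500·39.3 + 480·31.6)/1600 = 25.31000
V̂(x̄_st) = Σ W_h² s_h²/n_h, with W_h = N_h/N and N = 1600:
  stratum 1: (540/1600)²·2.4²/101 = 0.00649604
  stratum 2: (80/1600)²·4.9²/4 = 0.0150063
  stratum 3: (500/1600)²·21.0²/35 = 1.23047
  stratum 4: (480/1600)²·9.2²/102 = 0.0746824
V̂(x̄_st) = 1.32665
SE(x̄_st) = √1.32665 = 1.1518

x̄_st ≈ 25.310, SE ≈ 1.15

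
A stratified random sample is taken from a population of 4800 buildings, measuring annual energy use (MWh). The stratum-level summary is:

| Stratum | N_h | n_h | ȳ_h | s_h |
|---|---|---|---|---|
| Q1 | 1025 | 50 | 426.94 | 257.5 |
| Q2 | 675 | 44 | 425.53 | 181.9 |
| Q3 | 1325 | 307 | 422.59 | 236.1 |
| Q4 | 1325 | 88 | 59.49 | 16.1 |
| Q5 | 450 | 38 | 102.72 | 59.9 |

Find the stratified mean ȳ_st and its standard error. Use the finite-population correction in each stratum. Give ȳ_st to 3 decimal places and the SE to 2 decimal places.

ȳ_st = Σ W_h ȳ_h = (1025·426.94 + 675·425.53 + 1325·422.59 + 1325·59.49 + 450·102.72)/4800 = 293.71380
V̂(ȳ_st) = Σ W_h² (1 − n_h/N_h) s_h²/n_h, with W_h = N_h/N and N = 4800:
  stratum Q1: (1025/4800)²·(1 − 50/1025)·257.5²/50 = 57.5215
  stratum Q2: (675/4800)²·(1 − 44/675)·181.9²/44 = 13.9016
  stratum Q3: (1325/4800)²·(1 − 307/1325)·236.1²/307 = 10.63
  stratum Q4: (1325/4800)²·(1 − 88/1325)·16.1²/88 = 0.209543
  stratum Q5: (450/4800)²·(1 − 38/450)·59.9²/38 = 0.759797
V̂(ȳ_st) = 83.0225
SE(ȳ_st) = √83.0225 = 9.11167

ȳ_st ≈ 293.714, SE ≈ 9.11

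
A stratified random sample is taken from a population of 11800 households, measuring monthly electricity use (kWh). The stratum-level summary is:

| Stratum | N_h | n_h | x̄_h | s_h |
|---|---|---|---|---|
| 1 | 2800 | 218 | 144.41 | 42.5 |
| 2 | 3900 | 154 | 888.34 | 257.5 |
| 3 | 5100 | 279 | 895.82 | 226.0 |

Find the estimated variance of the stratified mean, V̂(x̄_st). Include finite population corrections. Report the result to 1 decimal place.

V̂(x̄_st) = Σ W_h² (1 − n_h/N_h) s_h²/n_h, with W_h = N_h/N and N = 11800:
  stratum 1: (2800/11800)²·(1 − 218/2800)·42.5²/218 = 0.430201
  stratum 2: (3900/11800)²·(1 − 154/3900)·257.5²/154 = 45.1754
  stratum 3: (5100/11800)²·(1 − 279/5100)·226.0²/279 = 32.3263
V̂(x̄_st) = 77.9319

V̂(x̄_st) ≈ 77.9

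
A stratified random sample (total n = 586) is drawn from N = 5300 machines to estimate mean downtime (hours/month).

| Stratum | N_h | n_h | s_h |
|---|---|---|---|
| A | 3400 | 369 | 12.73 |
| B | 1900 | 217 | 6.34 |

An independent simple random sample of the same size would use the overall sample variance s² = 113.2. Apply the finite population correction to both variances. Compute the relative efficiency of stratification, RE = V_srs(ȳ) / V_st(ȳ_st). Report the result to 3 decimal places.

RE ≈ 0.943

V̂(ȳ_st) = Σ W_h² (1 − n_h/N_h) s_h²/n_h, with W_h = N_h/N and N = 5300:
  stratum A: (3400/5300)²·(1 − 369/3400)·12.73²/369 = 0.161118
  stratum B: (1900/5300)²·(1 − 217/1900)·6.34²/217 = 0.0210865
V_st = 0.182204
V_srs = (1 − 586/5300)·113.2/586 = 0.171816
Relative efficiency = V_srs / V_st = 0.171816/0.182204 = 0.9430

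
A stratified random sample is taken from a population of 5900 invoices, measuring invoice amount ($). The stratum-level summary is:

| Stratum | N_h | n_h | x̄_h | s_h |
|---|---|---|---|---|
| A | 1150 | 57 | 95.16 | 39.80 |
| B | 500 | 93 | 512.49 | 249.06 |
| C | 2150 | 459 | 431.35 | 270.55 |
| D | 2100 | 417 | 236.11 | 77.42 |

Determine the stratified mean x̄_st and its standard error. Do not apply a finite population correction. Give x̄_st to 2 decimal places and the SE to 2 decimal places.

x̄_st = Σ W_h x̄_h = (1150·95.16 + 500·512.49 + 2150·431.35 + 2100·236.11)/5900 = 303.20551
V̂(x̄_st) = Σ W_h² s_h²/n_h, with W_h = N_h/N and N = 5900:
  stratum A: (1150/5900)²·39.80²/57 = 1.0558
  stratum B: (500/5900)²·249.06²/93 = 4.79028
  stratum C: (2150/5900)²·270.55²/459 = 21.1766
  stratum D: (2100/5900)²·77.42²/417 = 1.82098
V̂(x̄_st) = 28.8436
SE(x̄_st) = √28.8436 = 5.37063

x̄_st ≈ 303.21, SE ≈ 5.37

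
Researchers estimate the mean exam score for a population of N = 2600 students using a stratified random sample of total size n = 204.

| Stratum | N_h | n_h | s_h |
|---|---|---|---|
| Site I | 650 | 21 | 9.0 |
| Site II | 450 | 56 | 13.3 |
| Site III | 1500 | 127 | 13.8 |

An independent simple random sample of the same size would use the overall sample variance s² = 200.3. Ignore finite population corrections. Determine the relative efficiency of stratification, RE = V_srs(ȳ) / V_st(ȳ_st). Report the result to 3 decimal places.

V̂(ȳ_st) = Σ W_h² s_h²/n_h, with W_h = N_h/N and N = 2600:
  stratum Site I: (650/2600)²·9.0²/21 = 0.241071
  stratum Site II: (450/2600)²·13.3²/56 = 0.0946223
  stratum Site III: (1500/2600)²·13.8²/127 = 0.499103
V_st = 0.834797
V_srs = s²/n = 200.3/204 = 0.981863
Relative efficiency = V_srs / V_st = 0.981863/0.834797 = 1.1762

RE ≈ 1.176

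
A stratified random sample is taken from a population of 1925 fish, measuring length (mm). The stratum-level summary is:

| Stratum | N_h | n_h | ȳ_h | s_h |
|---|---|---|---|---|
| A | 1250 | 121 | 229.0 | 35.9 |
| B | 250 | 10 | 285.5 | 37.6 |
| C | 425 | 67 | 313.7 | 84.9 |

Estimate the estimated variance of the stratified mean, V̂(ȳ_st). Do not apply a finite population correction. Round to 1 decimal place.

V̂(ȳ_st) ≈ 12.1

V̂(ȳ_st) = Σ W_h² s_h²/n_h, with W_h = N_h/N and N = 1925:
  stratum A: (1250/1925)²·35.9²/121 = 4.4912
  stratum B: (250/1925)²·37.6²/10 = 2.38448
  stratum C: (425/1925)²·84.9²/67 = 5.24393
V̂(ȳ_st) = 12.1196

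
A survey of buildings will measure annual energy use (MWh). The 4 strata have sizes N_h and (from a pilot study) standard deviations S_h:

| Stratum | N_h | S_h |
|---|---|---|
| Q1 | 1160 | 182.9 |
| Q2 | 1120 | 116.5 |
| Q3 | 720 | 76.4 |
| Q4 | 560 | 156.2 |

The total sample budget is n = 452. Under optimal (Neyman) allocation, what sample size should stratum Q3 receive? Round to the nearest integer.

Neyman allocation: n_h = n · N_h S_h / Σ N_i S_i, with n = 452.
  stratum Q1: N_h·S_h = 1160·182.9 = 212164.00
  stratum Q2: N_h·S_h = 1120·116.5 = 130480.00
  stratum Q3: N_h·S_h = 720·76.4 = 55008.00
  stratum Q4: N_h·S_h = 560·156.2 = 87472.00
Σ N_h S_h = 485124.00
n for stratum Q3 = 452·55008.00/485124.00 = 51.252 → 51

51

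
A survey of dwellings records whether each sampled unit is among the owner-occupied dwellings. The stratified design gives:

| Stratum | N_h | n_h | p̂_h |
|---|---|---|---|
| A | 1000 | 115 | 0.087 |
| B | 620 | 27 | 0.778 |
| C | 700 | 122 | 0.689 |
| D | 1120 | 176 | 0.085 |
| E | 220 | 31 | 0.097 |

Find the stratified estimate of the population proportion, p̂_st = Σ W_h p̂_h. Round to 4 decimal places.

N = 3660; stratum weights W_h = N_h/N.
p̂_st = Σ W_h p̂_h = (1000·0.087 + 620·0.778 + 700·0.689 + 1120·0.085 + 220·0.097)/3660 = 0.31918

p̂_st ≈ 0.3192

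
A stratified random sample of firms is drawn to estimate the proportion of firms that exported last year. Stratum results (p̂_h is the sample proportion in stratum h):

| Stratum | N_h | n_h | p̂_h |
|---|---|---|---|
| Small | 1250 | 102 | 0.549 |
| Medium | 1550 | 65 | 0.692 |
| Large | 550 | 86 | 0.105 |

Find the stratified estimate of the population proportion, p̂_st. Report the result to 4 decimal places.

N = 3350; stratum weights W_h = N_h/N.
p̂_st = Σ W_h p̂_h = (1250·0.549 + 1550·0.692 + 550·0.105)/3350 = 0.54227

p̂_st ≈ 0.5423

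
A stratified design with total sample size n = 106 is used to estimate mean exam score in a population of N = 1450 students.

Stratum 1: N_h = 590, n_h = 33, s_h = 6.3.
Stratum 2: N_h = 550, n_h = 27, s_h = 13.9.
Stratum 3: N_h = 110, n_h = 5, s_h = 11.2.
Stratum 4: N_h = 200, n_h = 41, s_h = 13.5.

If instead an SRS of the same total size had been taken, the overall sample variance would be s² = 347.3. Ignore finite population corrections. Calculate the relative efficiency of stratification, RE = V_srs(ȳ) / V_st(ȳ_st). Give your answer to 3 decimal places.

RE ≈ 2.248

V̂(ȳ_st) = Σ W_h² s_h²/n_h, with W_h = N_h/N and N = 1450:
  stratum 1: (590/1450)²·6.3²/33 = 0.199129
  stratum 2: (550/1450)²·13.9²/27 = 1.02957
  stratum 3: (110/1450)²·11.2²/5 = 0.144383
  stratum 4: (200/1450)²·13.5²/41 = 0.0845683
V_st = 1.45765
V_srs = s²/n = 347.3/106 = 3.27642
Relative efficiency = V_srs / V_st = 3.27642/1.45765 = 2.2477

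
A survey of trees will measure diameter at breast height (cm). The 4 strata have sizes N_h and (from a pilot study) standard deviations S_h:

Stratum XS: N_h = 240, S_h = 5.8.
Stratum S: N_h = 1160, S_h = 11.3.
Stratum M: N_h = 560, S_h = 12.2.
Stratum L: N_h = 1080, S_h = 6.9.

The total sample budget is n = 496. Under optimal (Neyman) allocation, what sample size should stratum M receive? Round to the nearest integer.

118

Neyman allocation: n_h = n · N_h S_h / Σ N_i S_i, with n = 496.
  stratum XS: N_h·S_h = 240·5.8 = 1392.00
  stratum S: N_h·S_h = 1160·11.3 = 13108.00
  stratum M: N_h·S_h = 560·12.2 = 6832.00
  stratum L: N_h·S_h = 1080·6.9 = 7452.00
Σ N_h S_h = 28784.00
n for stratum M = 496·6832.00/28784.00 = 117.728 → 118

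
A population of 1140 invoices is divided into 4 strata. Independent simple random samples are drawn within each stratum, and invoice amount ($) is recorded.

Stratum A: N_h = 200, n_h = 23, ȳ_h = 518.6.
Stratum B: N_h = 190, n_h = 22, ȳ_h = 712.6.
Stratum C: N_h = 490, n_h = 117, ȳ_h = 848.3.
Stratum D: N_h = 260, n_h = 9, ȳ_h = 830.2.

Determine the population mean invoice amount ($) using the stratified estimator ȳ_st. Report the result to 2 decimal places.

ȳ_st ≈ 763.71

N = Σ N_h = 1140. Stratum weights W_h = N_h/N.
ȳ_st = (200·518.6 + 190·712.6 + 490·848.3 + 260·830.2) / 1140 = 763.7132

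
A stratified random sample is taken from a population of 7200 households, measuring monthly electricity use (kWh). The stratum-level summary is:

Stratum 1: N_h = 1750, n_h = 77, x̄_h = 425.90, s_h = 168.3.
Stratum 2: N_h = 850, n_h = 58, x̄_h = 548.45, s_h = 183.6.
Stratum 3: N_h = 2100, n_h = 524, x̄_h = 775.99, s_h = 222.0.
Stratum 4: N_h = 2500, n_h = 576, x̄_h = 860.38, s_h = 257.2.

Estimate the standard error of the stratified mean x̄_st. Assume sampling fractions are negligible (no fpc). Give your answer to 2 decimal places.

V̂(x̄_st) = Σ W_h² s_h²/n_h, with W_h = N_h/N and N = 7200:
  stratum 1: (1750/7200)²·168.3²/77 = 21.7314
  stratum 2: (850/7200)²·183.6²/58 = 8.1001
  stratum 3: (2100/7200)²·222.0²/524 = 8.00107
  stratum 4: (2500/7200)²·257.2²/576 = 13.8463
V̂(x̄_st) = 51.6789
SE(x̄_st) = √51.6789 = 7.18881

SE(x̄_st) ≈ 7.19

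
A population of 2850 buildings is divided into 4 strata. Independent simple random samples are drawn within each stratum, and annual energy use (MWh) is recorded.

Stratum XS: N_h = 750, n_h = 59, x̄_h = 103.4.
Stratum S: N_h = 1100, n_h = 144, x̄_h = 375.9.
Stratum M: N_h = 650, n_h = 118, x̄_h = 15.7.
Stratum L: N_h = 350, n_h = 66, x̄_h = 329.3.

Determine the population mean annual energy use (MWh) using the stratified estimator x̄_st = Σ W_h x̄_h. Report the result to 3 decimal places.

N = Σ N_h = 2850. Stratum weights W_h = N_h/N.
x̄_st = (750·103.4 + 1100·375.9 + 650·15.7 + 350·329.3) / 2850 = 216.31579

x̄_st ≈ 216.316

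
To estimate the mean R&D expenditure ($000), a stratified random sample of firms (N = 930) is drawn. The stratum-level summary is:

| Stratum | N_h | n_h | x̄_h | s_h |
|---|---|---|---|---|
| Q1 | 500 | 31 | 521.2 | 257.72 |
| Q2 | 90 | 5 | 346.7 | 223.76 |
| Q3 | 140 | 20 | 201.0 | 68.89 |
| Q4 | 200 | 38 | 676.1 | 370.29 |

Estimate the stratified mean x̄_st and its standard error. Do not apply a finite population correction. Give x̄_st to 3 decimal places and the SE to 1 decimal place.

x̄_st = Σ W_h x̄_h = (500·521.2 + 90·346.7 + 140·201.0 + 200·676.1)/930 = 489.42258
V̂(x̄_st) = Σ W_h² s_h²/n_h, with W_h = N_h/N and N = 930:
  stratum Q1: (500/930)²·257.72²/31 = 619.311
  stratum Q2: (90/930)²·223.76²/5 = 93.7808
  stratum Q3: (140/930)²·68.89²/20 = 5.3774
  stratum Q4: (200/930)²·370.29²/38 = 166.876
V̂(x̄_st) = 885.345
SE(x̄_st) = √885.345 = 29.7548

x̄_st ≈ 489.423, SE ≈ 29.8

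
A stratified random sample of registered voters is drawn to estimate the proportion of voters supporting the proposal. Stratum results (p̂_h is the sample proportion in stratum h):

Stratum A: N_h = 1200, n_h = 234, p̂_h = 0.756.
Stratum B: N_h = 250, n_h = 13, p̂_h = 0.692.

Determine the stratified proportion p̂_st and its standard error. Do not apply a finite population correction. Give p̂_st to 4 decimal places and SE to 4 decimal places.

N = 1450; stratum weights W_h = N_h/N.
p̂_st = Σ W_h p̂_h = (1200·0.756 + 250·0.692)/1450 = 0.74497
V̂(p̂_st) = Σ W_h² p̂_h(1−p̂_h)/(n_h−1):
  stratum A: (1200/1450)²·0.756·0.244/233 = 0.000542228
  stratum B: (250/1450)²·0.692·0.308/12 = 0.000527983
V̂(p̂_st) = 0.00107021; SE = √V̂ = 0.0327141

p̂_st ≈ 0.7450, SE ≈ 0.0327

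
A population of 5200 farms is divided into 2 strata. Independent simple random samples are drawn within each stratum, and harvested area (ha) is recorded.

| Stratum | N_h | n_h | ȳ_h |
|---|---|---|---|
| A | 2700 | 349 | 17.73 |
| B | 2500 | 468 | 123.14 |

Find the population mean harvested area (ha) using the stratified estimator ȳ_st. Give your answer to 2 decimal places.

N = Σ N_h = 5200. Stratum weights W_h = N_h/N.
ȳ_st = (2700·17.73 + 2500·123.14) / 5200 = 68.4079

ȳ_st ≈ 68.41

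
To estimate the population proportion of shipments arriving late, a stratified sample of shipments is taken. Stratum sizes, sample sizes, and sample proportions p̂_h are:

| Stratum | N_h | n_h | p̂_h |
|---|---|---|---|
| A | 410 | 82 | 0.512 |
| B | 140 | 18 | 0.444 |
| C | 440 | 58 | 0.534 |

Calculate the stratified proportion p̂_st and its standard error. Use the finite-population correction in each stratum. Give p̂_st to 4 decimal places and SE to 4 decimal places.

p̂_st ≈ 0.5122, SE ≈ 0.0377

N = 990; stratum weights W_h = N_h/N.
p̂_st = Σ W_h p̂_h = (410·0.512 + 140·0.444 + 440·0.534)/990 = 0.51216
V̂(p̂_st) = Σ W_h² (1 − n_h/N_h) p̂_h(1−p̂_h)/(n_h−1):
  stratum A: (410/990)²·(1 − 82/410)·0.512·0.488/81 = 0.000423245
  stratum B: (140/990)²·(1 − 18/140)·0.444·0.556/17 = 0.000253062
  stratum C: (440/990)²·(1 − 58/440)·0.534·0.466/57 = 0.000748683
V̂(p̂_st) = 0.00142499; SE = √V̂ = 0.037749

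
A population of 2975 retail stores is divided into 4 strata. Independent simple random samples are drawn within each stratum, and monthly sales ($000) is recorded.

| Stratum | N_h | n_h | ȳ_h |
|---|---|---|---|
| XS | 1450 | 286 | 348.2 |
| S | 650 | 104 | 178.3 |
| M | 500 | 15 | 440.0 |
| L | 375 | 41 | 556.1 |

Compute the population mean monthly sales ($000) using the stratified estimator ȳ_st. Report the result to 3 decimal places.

ȳ_st ≈ 352.713

N = Σ N_h = 2975. Stratum weights W_h = N_h/N.
ȳ_st = (1450·348.2 + 650·178.3 + 500·440.0 + 375·556.1) / 2975 = 352.71345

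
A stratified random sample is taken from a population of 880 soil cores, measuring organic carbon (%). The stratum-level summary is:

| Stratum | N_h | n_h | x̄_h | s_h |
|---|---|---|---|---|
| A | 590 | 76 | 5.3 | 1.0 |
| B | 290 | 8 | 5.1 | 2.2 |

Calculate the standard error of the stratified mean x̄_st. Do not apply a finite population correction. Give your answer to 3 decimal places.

V̂(x̄_st) = Σ W_h² s_h²/n_h, with W_h = N_h/N and N = 880:
  stratum A: (590/880)²·1.0²/76 = 0.0059146
  stratum B: (290/880)²·2.2²/8 = 0.0657031
V̂(x̄_st) = 0.0716177
SE(x̄_st) = √0.0716177 = 0.267615

SE(x̄_st) ≈ 0.268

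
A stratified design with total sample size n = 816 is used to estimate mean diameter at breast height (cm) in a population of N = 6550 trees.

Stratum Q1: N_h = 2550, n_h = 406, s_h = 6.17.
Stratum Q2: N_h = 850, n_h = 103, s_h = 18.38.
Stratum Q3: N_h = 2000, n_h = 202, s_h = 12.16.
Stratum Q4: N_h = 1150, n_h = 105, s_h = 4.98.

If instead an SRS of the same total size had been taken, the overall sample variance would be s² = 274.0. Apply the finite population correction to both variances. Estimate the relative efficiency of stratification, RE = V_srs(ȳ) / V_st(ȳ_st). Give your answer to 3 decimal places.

V̂(ȳ_st) = Σ W_h² (1 − n_h/N_h) s_h²/n_h, with W_h = N_h/N and N = 6550:
  stratum Q1: (2550/6550)²·(1 − 406/2550)·6.17²/406 = 0.0119489
  stratum Q2: (850/6550)²·(1 − 103/850)·18.38²/103 = 0.0485412
  stratum Q3: (2000/6550)²·(1 − 202/2000)·12.16²/202 = 0.0613554
  stratum Q4: (1150/6550)²·(1 − 105/1150)·4.98²/105 = 0.00661608
V_st = 0.128462
V_srs = (1 − 816/6550)·274.0/816 = 0.293952
Relative efficiency = V_srs / V_st = 0.293952/0.128462 = 2.2883

RE ≈ 2.288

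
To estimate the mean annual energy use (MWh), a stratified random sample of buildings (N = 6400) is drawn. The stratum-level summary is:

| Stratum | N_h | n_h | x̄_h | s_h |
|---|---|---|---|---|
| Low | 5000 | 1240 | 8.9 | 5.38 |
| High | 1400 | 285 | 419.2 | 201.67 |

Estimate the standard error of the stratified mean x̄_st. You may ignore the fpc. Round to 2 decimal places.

SE(x̄_st) ≈ 2.62

V̂(x̄_st) = Σ W_h² s_h²/n_h, with W_h = N_h/N and N = 6400:
  stratum Low: (5000/6400)²·5.38²/1240 = 0.014247
  stratum High: (1400/6400)²·201.67²/285 = 6.82863
V̂(x̄_st) = 6.84288
SE(x̄_st) = √6.84288 = 2.61589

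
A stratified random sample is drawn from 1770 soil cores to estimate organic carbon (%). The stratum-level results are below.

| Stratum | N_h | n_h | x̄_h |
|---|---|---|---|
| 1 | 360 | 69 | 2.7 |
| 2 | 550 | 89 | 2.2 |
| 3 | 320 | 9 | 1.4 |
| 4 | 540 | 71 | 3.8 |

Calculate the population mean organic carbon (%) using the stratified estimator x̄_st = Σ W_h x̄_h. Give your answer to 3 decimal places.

N = Σ N_h = 1770. Stratum weights W_h = N_h/N.
x̄_st = (360·2.7 + 550·2.2 + 320·1.4 + 540·3.8) / 1770 = 2.64520

x̄_st ≈ 2.645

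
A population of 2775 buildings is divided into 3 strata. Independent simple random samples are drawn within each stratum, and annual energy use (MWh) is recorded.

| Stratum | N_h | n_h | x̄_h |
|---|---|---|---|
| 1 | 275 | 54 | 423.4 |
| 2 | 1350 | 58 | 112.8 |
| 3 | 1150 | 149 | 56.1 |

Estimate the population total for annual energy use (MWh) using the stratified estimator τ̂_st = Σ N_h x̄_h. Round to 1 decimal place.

τ̂_st ≈ 333230.0

τ̂_st = Σ N_h x̄_h = 275·423.4 + 1350·112.8 + 1150·56.1 = 333230.0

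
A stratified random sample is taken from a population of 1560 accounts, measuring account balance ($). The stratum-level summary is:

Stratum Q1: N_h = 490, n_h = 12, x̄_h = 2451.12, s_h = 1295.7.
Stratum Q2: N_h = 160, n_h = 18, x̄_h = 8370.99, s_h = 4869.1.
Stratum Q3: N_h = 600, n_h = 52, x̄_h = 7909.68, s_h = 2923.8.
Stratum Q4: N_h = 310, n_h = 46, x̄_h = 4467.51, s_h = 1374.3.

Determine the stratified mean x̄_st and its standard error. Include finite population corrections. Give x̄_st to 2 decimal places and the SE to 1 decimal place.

x̄_st = Σ W_h x̄_h = (490·2451.12 + 160·8370.99 + 600·7909.68 + 310·4467.51)/1560 = 5558.42519
V̂(x̄_st) = Σ W_h² (1 − n_h/N_h) s_h²/n_h, with W_h = N_h/N and N = 1560:
  stratum Q1: (490/1560)²·(1 − 12/490)·1295.7²/12 = 13464.9
  stratum Q2: (160/1560)²·(1 − 18/160)·4869.1²/18 = 12296.6
  stratum Q3: (600/1560)²·(1 − 52/600)·2923.8²/52 = 22211.3
  stratum Q4: (310/1560)²·(1 − 46/310)·1374.3²/46 = 1380.77
V̂(x̄_st) = 49353.6
SE(x̄_st) = √49353.6 = 222.157

x̄_st ≈ 5558.43, SE ≈ 222.2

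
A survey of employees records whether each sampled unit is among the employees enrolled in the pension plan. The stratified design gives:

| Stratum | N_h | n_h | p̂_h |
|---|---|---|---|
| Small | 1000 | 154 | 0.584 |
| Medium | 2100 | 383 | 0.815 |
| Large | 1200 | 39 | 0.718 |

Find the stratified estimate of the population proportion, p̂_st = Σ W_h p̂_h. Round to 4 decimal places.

p̂_st ≈ 0.7342

N = 4300; stratum weights W_h = N_h/N.
p̂_st = Σ W_h p̂_h = (1000·0.584 + 2100·0.815 + 1200·0.718)/4300 = 0.73421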